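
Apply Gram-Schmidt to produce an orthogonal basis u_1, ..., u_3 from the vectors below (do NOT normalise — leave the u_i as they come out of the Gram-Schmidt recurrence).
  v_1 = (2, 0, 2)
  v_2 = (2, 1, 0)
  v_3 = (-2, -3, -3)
Orthogonal basis:
  u_1 = (2, 0, 2)
  u_2 = (1, 1, -1)
  u_3 = (7/6, -7/3, -7/6)

Apply the Gram-Schmidt recurrence
  u_1 = v_1
  u_i = v_i − Σ_{j<i} ((v_i · u_j) / (u_j · u_j)) · u_j.

Step by step this gives:
  u_1 = (2, 0, 2)
  u_2 = (1, 1, -1)
  u_3 = (7/6, -7/3, -7/6)

Orthogonality check:
  u_2 · u_1 = 0 (should be 0)
  u_3 · u_1 = 0 (should be 0)
  u_3 · u_2 = 0 (should be 0)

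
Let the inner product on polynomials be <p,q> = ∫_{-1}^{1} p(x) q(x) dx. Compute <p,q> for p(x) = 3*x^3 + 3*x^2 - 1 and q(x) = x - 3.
<p,q> = 6/5

Expand the product: p(x)·q(x) = 3*x^4 - 6*x^3 - 9*x^2 - x + 3.
∫_{-1}^{1} of each monomial x^k gives [2/(k+1) if k even, 0 if k odd]. Integrating term-by-term (or equivalently evaluating the antiderivative F(x) = 3*x^5/5 - 3*x^4/2 - 3*x^3 - x^2/2 + 3*x at the endpoints):
  F(1) − F(−1) = -7/5 − (-13/5) = 6/5.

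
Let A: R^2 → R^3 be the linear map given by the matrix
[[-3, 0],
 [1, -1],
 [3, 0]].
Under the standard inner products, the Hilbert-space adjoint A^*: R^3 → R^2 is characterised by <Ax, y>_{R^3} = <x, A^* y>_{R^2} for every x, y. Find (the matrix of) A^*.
A^* = A^T =
[[-3, 1, 3],
 [0, -1, 0]]

For real matrices with standard dot products, the defining identity <Ax, y> = <x, A^* y> gives (Ax)^T y = x^T (A^*) y, i.e. x^T A^T y = x^T (A^*) y. Since this holds for all x, y, we must have A^* = A^T. Therefore
A^* =
[[-3, 1, 3],
 [0, -1, 0]].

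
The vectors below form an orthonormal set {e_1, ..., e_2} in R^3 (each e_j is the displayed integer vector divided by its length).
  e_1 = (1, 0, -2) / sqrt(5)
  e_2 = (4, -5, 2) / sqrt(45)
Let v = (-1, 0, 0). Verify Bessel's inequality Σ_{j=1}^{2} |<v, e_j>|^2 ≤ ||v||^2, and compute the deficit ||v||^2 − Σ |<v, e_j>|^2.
Σ |<v, e_j>|^2 = 5/9; ||v||^2 = 1; deficit = 4/9

Write each e_j = u_j / sqrt(<u_j, u_j>) where u_j is the displayed integer vector. Then <v, e_j> = <v, u_j> / sqrt(<u_j, u_j>), so |<v, e_j>|^2 = <v, u_j>^2 / <u_j, u_j>.
Coefficients: <v, e_1> = -1/sqrt(5), <v, e_2> = -4/sqrt(45).
Square and sum: Σ |<v, e_j>|^2 = 5/9.
Compute ||v||^2 = v·v = 1.
Deficit = 1 − 5/9 = 4/9 ≥ 0, confirming Bessel's inequality. (The deficit equals ||v − Σ <v,e_j> e_j||^2, the squared distance from v to span{e_j}.)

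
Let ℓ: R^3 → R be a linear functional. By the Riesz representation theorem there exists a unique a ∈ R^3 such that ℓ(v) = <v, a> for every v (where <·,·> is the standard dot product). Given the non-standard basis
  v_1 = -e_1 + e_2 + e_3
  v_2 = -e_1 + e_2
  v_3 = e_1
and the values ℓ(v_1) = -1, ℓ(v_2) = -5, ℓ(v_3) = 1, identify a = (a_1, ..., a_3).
a = (1, -4, 4)

Write a = (a_1, ..., a_3) in the standard basis. For each basis vector v_i, ℓ(v_i) = <v_i, a> is a linear equation in the a_j's. Collect the n equations into a matrix system V a = ℓ, where row i of V is v_i (expressed in the standard basis). Since V is invertible (lower-triangular with 1s on the diagonal, up to permutation), solve by back-substitution:
  V =
[[-1, 1, 1],
 [-1, 1, 0],
 [1, 0, 0]]
  V a = (-1, -5, 1)
Solving gives a = (1, -4, 4).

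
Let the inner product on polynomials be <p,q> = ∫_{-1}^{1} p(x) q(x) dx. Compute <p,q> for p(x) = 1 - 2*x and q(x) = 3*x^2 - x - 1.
<p,q> = 4/3

Expand the product: p(x)·q(x) = -6*x^3 + 5*x^2 + x - 1.
∫_{-1}^{1} of each monomial x^k gives [2/(k+1) if k even, 0 if k odd]. Integrating term-by-term (or equivalently evaluating the antiderivative F(x) = -3*x^4/2 + 5*x^3/3 + x^2/2 - x at the endpoints):
  F(1) − F(−1) = -1/3 − (-5/3) = 4/3.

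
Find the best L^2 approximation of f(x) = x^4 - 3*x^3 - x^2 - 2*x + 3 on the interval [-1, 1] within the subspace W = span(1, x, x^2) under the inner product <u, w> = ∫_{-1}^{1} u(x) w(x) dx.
g(x) = -x^2/7 - 19*x/5 + 102/35

The best approximation g ∈ W is the orthogonal projection of f onto W. Writing g = a_0 + a_1 x + a_2 x^2, the coefficients solve the normal equations G · a = b where
  G_{ij} = <φ_i, φ_j> and b_i = <f, φ_i>, with φ_0 = 1, φ_1 = x, φ_2 = x^2.
G =
  [2, 0, 2/3]
  [0, 2/3, 0]
  [2/3, 0, 2/5],
b = (86/15, -38/15, 66/35).
Solving gives a_0 = 102/35, a_1 = -19/5, a_2 = -1/7, so
  g(x) = -x^2/7 - 19*x/5 + 102/35.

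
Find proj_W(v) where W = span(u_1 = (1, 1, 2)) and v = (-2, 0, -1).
proj_W(v) = (-2/3, -2/3, -4/3)

Set up U = [u_1 | ... | u_1] ∈ R^(3×1). The projector onto W = col(U) is P = U (U^T U)^(-1) U^T.
Compute U^T U =
  [6],
and U^T v = (-4).
Solve U^T U · c = U^T v for the coefficients: c = (-2/3). The projection is proj_W(v) = U c.
Check: (v - proj_W(v)) · u_1 = 0  (should be 0).
Result: proj_W(v) = (-2/3, -2/3, -4/3).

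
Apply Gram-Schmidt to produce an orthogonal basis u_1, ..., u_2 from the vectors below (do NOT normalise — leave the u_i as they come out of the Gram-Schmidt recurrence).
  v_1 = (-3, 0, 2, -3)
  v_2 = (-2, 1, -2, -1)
Orthogonal basis:
  u_1 = (-3, 0, 2, -3)
  u_2 = (-29/22, 1, -27/11, -7/22)

Apply the Gram-Schmidt recurrence
  u_1 = v_1
  u_i = v_i − Σ_{j<i} ((v_i · u_j) / (u_j · u_j)) · u_j.

Step by step this gives:
  u_1 = (-3, 0, 2, -3)
  u_2 = (-29/22, 1, -27/11, -7/22)

Orthogonality check:
  u_2 · u_1 = 0 (should be 0)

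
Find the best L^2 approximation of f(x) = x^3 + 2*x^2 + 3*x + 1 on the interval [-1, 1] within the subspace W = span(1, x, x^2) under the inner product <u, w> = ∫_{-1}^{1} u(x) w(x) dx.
g(x) = 2*x^2 + 18*x/5 + 1

The best approximation g ∈ W is the orthogonal projection of f onto W. Writing g = a_0 + a_1 x + a_2 x^2, the coefficients solve the normal equations G · a = b where
  G_{ij} = <φ_i, φ_j> and b_i = <f, φ_i>, with φ_0 = 1, φ_1 = x, φ_2 = x^2.
G =
  [2, 0, 2/3]
  [0, 2/3, 0]
  [2/3, 0, 2/5],
b = (10/3, 12/5, 22/15).
Solving gives a_0 = 1, a_1 = 18/5, a_2 = 2, so
  g(x) = 2*x^2 + 18*x/5 + 1.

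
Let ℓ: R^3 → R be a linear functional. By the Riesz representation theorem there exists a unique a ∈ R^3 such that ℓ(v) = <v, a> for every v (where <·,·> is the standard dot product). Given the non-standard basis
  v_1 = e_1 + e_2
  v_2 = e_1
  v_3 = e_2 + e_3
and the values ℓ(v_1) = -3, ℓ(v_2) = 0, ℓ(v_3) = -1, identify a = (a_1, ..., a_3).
a = (0, -3, 2)

Write a = (a_1, ..., a_3) in the standard basis. For each basis vector v_i, ℓ(v_i) = <v_i, a> is a linear equation in the a_j's. Collect the n equations into a matrix system V a = ℓ, where row i of V is v_i (expressed in the standard basis). Since V is invertible (lower-triangular with 1s on the diagonal, up to permutation), solve by back-substitution:
  V =
[[1, 1, 0],
 [1, 0, 0],
 [0, 1, 1]]
  V a = (-3, 0, -1)
Solving gives a = (0, -3, 2).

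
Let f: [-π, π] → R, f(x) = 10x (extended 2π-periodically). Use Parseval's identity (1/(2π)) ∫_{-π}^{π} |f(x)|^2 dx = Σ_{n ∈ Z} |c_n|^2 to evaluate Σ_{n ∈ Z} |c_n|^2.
Σ |c_n|^2 = 100π^2/3

Expand and integrate term by term over [-π, π]:
  ∫ (10x)^2 dx = 100·(2π^3/3); ∫ 2·10·(0)·x dx = 0 (odd integrand); ∫ 0^2 dx = 0·2π.
So (1/(2π)) ∫_{-π}^{π} (10x)^2 dx = 100π^2/3 + 0 = 100π^2/3.
Parseval ⇒ Σ |c_n|^2 = 100π^2/3.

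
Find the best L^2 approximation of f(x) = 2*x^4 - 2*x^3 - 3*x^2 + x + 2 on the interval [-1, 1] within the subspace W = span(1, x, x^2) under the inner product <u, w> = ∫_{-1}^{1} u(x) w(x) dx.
g(x) = -9*x^2/7 - x/5 + 64/35

The best approximation g ∈ W is the orthogonal projection of f onto W. Writing g = a_0 + a_1 x + a_2 x^2, the coefficients solve the normal equations G · a = b where
  G_{ij} = <φ_i, φ_j> and b_i = <f, φ_i>, with φ_0 = 1, φ_1 = x, φ_2 = x^2.
G =
  [2, 0, 2/3]
  [0, 2/3, 0]
  [2/3, 0, 2/5],
b = (14/5, -2/15, 74/105).
Solving gives a_0 = 64/35, a_1 = -1/5, a_2 = -9/7, so
  g(x) = -9*x^2/7 - x/5 + 64/35.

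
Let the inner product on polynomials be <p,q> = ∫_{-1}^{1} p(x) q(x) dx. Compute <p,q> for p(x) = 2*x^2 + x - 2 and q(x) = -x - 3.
<p,q> = 22/3

Expand the product: p(x)·q(x) = -2*x^3 - 7*x^2 - x + 6.
∫_{-1}^{1} of each monomial x^k gives [2/(k+1) if k even, 0 if k odd]. Integrating term-by-term (or equivalently evaluating the antiderivative F(x) = -x^4/2 - 7*x^3/3 - x^2/2 + 6*x at the endpoints):
  F(1) − F(−1) = 8/3 − (-14/3) = 22/3.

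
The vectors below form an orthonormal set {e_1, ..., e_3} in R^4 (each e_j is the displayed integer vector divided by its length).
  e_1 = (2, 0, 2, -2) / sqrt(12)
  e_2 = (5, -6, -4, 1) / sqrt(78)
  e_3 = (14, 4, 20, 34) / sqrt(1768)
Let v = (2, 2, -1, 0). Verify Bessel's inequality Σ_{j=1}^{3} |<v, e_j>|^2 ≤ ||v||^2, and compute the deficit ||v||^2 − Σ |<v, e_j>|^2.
Σ |<v, e_j>|^2 = 9/17; ||v||^2 = 9; deficit = 144/17

Write each e_j = u_j / sqrt(<u_j, u_j>) where u_j is the displayed integer vector. Then <v, e_j> = <v, u_j> / sqrt(<u_j, u_j>), so |<v, e_j>|^2 = <v, u_j>^2 / <u_j, u_j>.
Coefficients: <v, e_1> = 2/sqrt(12), <v, e_2> = 2/sqrt(78), <v, e_3> = 16/sqrt(1768).
Square and sum: Σ |<v, e_j>|^2 = 9/17.
Compute ||v||^2 = v·v = 9.
Deficit = 9 − 9/17 = 144/17 ≥ 0, confirming Bessel's inequality. (The deficit equals ||v − Σ <v,e_j> e_j||^2, the squared distance from v to span{e_j}.)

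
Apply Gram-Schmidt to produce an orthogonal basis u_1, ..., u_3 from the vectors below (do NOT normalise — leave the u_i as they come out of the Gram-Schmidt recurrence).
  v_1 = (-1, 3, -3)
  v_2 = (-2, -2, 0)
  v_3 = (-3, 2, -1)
Orthogonal basis:
  u_1 = (-1, 3, -3)
  u_2 = (-42/19, -26/19, -12/19)
  u_3 = (-33/34, 33/34, 22/17)

Apply the Gram-Schmidt recurrence
  u_1 = v_1
  u_i = v_i − Σ_{j<i} ((v_i · u_j) / (u_j · u_j)) · u_j.

Step by step this gives:
  u_1 = (-1, 3, -3)
  u_2 = (-42/19, -26/19, -12/19)
  u_3 = (-33/34, 33/34, 22/17)

Orthogonality check:
  u_2 · u_1 = 0 (should be 0)
  u_3 · u_1 = 0 (should be 0)
  u_3 · u_2 = 0 (should be 0)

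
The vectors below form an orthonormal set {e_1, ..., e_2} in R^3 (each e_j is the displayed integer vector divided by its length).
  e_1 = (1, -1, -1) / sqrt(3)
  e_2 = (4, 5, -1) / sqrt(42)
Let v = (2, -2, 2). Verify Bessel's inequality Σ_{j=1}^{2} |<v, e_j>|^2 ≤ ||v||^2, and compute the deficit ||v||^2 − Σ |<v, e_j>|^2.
Σ |<v, e_j>|^2 = 12/7; ||v||^2 = 12; deficit = 72/7

Write each e_j = u_j / sqrt(<u_j, u_j>) where u_j is the displayed integer vector. Then <v, e_j> = <v, u_j> / sqrt(<u_j, u_j>), so |<v, e_j>|^2 = <v, u_j>^2 / <u_j, u_j>.
Coefficients: <v, e_1> = 2/sqrt(3), <v, e_2> = -4/sqrt(42).
Square and sum: Σ |<v, e_j>|^2 = 12/7.
Compute ||v||^2 = v·v = 12.
Deficit = 12 − 12/7 = 72/7 ≥ 0, confirming Bessel's inequality. (The deficit equals ||v − Σ <v,e_j> e_j||^2, the squared distance from v to span{e_j}.)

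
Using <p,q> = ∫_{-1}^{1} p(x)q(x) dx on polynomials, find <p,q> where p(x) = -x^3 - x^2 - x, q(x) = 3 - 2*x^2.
<p,q> = -6/5

Expand the product: p(x)·q(x) = 2*x^5 + 2*x^4 - x^3 - 3*x^2 - 3*x.
∫_{-1}^{1} of each monomial x^k gives [2/(k+1) if k even, 0 if k odd]. Integrating term-by-term (or equivalently evaluating the antiderivative F(x) = x^6/3 + 2*x^5/5 - x^4/4 - x^3 - 3*x^2/2 at the endpoints):
  F(1) − F(−1) = -121/60 − (-49/60) = -6/5.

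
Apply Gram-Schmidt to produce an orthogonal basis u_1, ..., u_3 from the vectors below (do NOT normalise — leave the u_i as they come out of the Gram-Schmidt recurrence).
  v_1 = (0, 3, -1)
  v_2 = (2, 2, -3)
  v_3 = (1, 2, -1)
Orthogonal basis:
  u_1 = (0, 3, -1)
  u_2 = (2, -7/10, -21/10)
  u_3 = (35/89, 10/89, 30/89)

Apply the Gram-Schmidt recurrence
  u_1 = v_1
  u_i = v_i − Σ_{j<i} ((v_i · u_j) / (u_j · u_j)) · u_j.

Step by step this gives:
  u_1 = (0, 3, -1)
  u_2 = (2, -7/10, -21/10)
  u_3 = (35/89, 10/89, 30/89)

Orthogonality check:
  u_2 · u_1 = 0 (should be 0)
  u_3 · u_1 = 0 (should be 0)
  u_3 · u_2 = 0 (should be 0)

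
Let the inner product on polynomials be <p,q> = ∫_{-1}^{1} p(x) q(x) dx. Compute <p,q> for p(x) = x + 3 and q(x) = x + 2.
<p,q> = 38/3

Expand the product: p(x)·q(x) = x^2 + 5*x + 6.
∫_{-1}^{1} of each monomial x^k gives [2/(k+1) if k even, 0 if k odd]. Integrating term-by-term (or equivalently evaluating the antiderivative F(x) = x^3/3 + 5*x^2/2 + 6*x at the endpoints):
  F(1) − F(−1) = 53/6 − (-23/6) = 38/3.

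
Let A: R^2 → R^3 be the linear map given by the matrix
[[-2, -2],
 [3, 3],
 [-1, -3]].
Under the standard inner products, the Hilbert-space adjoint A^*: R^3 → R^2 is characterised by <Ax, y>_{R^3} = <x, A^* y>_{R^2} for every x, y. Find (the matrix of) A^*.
A^* = A^T =
[[-2, 3, -1],
 [-2, 3, -3]]

For real matrices with standard dot products, the defining identity <Ax, y> = <x, A^* y> gives (Ax)^T y = x^T (A^*) y, i.e. x^T A^T y = x^T (A^*) y. Since this holds for all x, y, we must have A^* = A^T. Therefore
A^* =
[[-2, 3, -1],
 [-2, 3, -3]].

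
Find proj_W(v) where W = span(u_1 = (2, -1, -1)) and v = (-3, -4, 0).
proj_W(v) = (-2/3, 1/3, 1/3)

Set up U = [u_1 | ... | u_1] ∈ R^(3×1). The projector onto W = col(U) is P = U (U^T U)^(-1) U^T.
Compute U^T U =
  [6],
and U^T v = (-2).
Solve U^T U · c = U^T v for the coefficients: c = (-1/3). The projection is proj_W(v) = U c.
Check: (v - proj_W(v)) · u_1 = 0  (should be 0).
Result: proj_W(v) = (-2/3, 1/3, 1/3).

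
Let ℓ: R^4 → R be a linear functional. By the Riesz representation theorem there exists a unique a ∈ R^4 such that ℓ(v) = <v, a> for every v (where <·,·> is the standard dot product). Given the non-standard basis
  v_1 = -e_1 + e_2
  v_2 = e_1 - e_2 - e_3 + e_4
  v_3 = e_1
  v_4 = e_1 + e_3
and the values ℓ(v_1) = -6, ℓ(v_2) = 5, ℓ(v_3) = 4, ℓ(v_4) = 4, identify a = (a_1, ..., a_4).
a = (4, -2, 0, -1)

Write a = (a_1, ..., a_4) in the standard basis. For each basis vector v_i, ℓ(v_i) = <v_i, a> is a linear equation in the a_j's. Collect the n equations into a matrix system V a = ℓ, where row i of V is v_i (expressed in the standard basis). Since V is invertible (lower-triangular with 1s on the diagonal, up to permutation), solve by back-substitution:
  V =
[[-1, 1, 0, 0],
 [1, -1, -1, 1],
 [1, 0, 0, 0],
 [1, 0, 1, 0]]
  V a = (-6, 5, 4, 4)
Solving gives a = (4, -2, 0, -1).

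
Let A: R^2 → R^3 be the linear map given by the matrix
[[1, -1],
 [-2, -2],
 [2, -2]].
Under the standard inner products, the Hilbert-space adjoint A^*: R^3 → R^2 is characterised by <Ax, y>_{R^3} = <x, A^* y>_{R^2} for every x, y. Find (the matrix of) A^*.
A^* = A^T =
[[1, -2, 2],
 [-1, -2, -2]]

For real matrices with standard dot products, the defining identity <Ax, y> = <x, A^* y> gives (Ax)^T y = x^T (A^*) y, i.e. x^T A^T y = x^T (A^*) y. Since this holds for all x, y, we must have A^* = A^T. Therefore
A^* =
[[1, -2, 2],
 [-1, -2, -2]].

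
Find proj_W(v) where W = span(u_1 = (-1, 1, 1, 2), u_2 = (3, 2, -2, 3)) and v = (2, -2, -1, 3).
proj_W(v) = (277/173, 163/173, -189/173, 238/173)

Set up U = [u_1 | ... | u_2] ∈ R^(4×2). The projector onto W = col(U) is P = U (U^T U)^(-1) U^T.
Compute U^T U =
  [7, 3]
  [3, 26],
and U^T v = (1, 13).
Solve U^T U · c = U^T v for the coefficients: c = (-13/173, 88/173). The projection is proj_W(v) = U c.
Check: (v - proj_W(v)) · u_1 = 0  (should be 0).
Check: (v - proj_W(v)) · u_2 = 0  (should be 0).
Result: proj_W(v) = (277/173, 163/173, -189/173, 238/173).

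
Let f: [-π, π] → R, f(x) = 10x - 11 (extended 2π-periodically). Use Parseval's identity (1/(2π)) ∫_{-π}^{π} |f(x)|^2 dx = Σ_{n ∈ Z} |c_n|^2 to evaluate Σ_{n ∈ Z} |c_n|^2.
Σ |c_n|^2 = 100π^2/3 + 121

Expand and integrate term by term over [-π, π]:
  ∫ (10x)^2 dx = 100·(2π^3/3); ∫ 2·10·(-11)·x dx = 0 (odd integrand); ∫ (-11)^2 dx = 121·2π.
So (1/(2π)) ∫_{-π}^{π} (10x - 11)^2 dx = 100π^2/3 + 121 = 100π^2/3 + 121.
Parseval ⇒ Σ |c_n|^2 = 100π^2/3 + 121.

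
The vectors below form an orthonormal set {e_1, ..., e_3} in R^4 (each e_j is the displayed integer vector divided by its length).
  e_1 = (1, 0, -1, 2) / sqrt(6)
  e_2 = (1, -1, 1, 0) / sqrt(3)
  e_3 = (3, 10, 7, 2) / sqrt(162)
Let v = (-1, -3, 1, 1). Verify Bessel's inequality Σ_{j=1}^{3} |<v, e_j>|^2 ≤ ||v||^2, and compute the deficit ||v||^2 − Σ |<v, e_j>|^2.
Σ |<v, e_j>|^2 = 59/9; ||v||^2 = 12; deficit = 49/9

Write each e_j = u_j / sqrt(<u_j, u_j>) where u_j is the displayed integer vector. Then <v, e_j> = <v, u_j> / sqrt(<u_j, u_j>), so |<v, e_j>|^2 = <v, u_j>^2 / <u_j, u_j>.
Coefficients: <v, e_1> = 0/sqrt(6), <v, e_2> = 3/sqrt(3), <v, e_3> = -24/sqrt(162).
Square and sum: Σ |<v, e_j>|^2 = 59/9.
Compute ||v||^2 = v·v = 12.
Deficit = 12 − 59/9 = 49/9 ≥ 0, confirming Bessel's inequality. (The deficit equals ||v − Σ <v,e_j> e_j||^2, the squared distance from v to span{e_j}.)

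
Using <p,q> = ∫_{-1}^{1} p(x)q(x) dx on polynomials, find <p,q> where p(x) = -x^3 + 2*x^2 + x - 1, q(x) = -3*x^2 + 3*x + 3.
<p,q> = -8/5

Expand the product: p(x)·q(x) = 3*x^5 - 9*x^4 + 12*x^2 - 3.
∫_{-1}^{1} of each monomial x^k gives [2/(k+1) if k even, 0 if k odd]. Integrating term-by-term (or equivalently evaluating the antiderivative F(x) = x^6/2 - 9*x^5/5 + 4*x^3 - 3*x at the endpoints):
  F(1) − F(−1) = -3/10 − (13/10) = -8/5.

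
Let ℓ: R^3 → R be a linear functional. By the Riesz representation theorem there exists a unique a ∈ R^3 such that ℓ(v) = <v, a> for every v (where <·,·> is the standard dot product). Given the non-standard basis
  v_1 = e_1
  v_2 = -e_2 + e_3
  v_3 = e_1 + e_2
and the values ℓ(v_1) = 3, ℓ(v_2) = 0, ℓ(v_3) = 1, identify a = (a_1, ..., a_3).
a = (3, -2, -2)

Write a = (a_1, ..., a_3) in the standard basis. For each basis vector v_i, ℓ(v_i) = <v_i, a> is a linear equation in the a_j's. Collect the n equations into a matrix system V a = ℓ, where row i of V is v_i (expressed in the standard basis). Since V is invertible (lower-triangular with 1s on the diagonal, up to permutation), solve by back-substitution:
  V =
[[1, 0, 0],
 [0, -1, 1],
 [1, 1, 0]]
  V a = (3, 0, 1)
Solving gives a = (3, -2, -2).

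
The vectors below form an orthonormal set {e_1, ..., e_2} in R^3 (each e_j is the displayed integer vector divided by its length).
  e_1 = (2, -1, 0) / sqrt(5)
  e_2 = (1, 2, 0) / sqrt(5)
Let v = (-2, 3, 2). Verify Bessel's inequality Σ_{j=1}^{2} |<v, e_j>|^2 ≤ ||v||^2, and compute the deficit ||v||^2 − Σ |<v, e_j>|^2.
Σ |<v, e_j>|^2 = 13; ||v||^2 = 17; deficit = 4

Write each e_j = u_j / sqrt(<u_j, u_j>) where u_j is the displayed integer vector. Then <v, e_j> = <v, u_j> / sqrt(<u_j, u_j>), so |<v, e_j>|^2 = <v, u_j>^2 / <u_j, u_j>.
Coefficients: <v, e_1> = -7/sqrt(5), <v, e_2> = 4/sqrt(5).
Square and sum: Σ |<v, e_j>|^2 = 13.
Compute ||v||^2 = v·v = 17.
Deficit = 17 − 13 = 4 ≥ 0, confirming Bessel's inequality. (The deficit equals ||v − Σ <v,e_j> e_j||^2, the squared distance from v to span{e_j}.)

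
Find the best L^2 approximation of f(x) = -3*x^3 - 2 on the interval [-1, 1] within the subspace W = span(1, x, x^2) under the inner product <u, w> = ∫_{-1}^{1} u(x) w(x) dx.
g(x) = -9*x/5 - 2

The best approximation g ∈ W is the orthogonal projection of f onto W. Writing g = a_0 + a_1 x + a_2 x^2, the coefficients solve the normal equations G · a = b where
  G_{ij} = <φ_i, φ_j> and b_i = <f, φ_i>, with φ_0 = 1, φ_1 = x, φ_2 = x^2.
G =
  [2, 0, 2/3]
  [0, 2/3, 0]
  [2/3, 0, 2/5],
b = (-4, -6/5, -4/3).
Solving gives a_0 = -2, a_1 = -9/5, a_2 = 0, so
  g(x) = -9*x/5 - 2.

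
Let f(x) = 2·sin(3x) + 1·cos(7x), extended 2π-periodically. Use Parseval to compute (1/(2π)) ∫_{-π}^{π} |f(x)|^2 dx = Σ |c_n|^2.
Σ |c_n|^2 = 5/2

Expand |f|^2 and use orthogonality of {sin(nx), cos(mx)} on [-π, π]:
  ∫_{-π}^{π} sin(nx)^2 dx = π, ∫ cos(mx)^2 dx = π, and cross terms integrate to 0.
So ∫_{-π}^{π} f(x)^2 dx = 2^2 · π + 1^2 · π = (4 + 1)π.
Divide by 2π: (4 + 1)/2 = 5/2.
By Parseval, this equals Σ |c_n|^2.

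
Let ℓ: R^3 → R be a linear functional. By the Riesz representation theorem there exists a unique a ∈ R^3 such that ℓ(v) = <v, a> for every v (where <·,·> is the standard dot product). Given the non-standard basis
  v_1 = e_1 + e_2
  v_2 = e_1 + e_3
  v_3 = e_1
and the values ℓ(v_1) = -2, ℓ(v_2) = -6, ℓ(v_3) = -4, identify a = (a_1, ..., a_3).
a = (-4, 2, -2)

Write a = (a_1, ..., a_3) in the standard basis. For each basis vector v_i, ℓ(v_i) = <v_i, a> is a linear equation in the a_j's. Collect the n equations into a matrix system V a = ℓ, where row i of V is v_i (expressed in the standard basis). Since V is invertible (lower-triangular with 1s on the diagonal, up to permutation), solve by back-substitution:
  V =
[[1, 1, 0],
 [1, 0, 1],
 [1, 0, 0]]
  V a = (-2, -6, -4)
Solving gives a = (-4, 2, -2).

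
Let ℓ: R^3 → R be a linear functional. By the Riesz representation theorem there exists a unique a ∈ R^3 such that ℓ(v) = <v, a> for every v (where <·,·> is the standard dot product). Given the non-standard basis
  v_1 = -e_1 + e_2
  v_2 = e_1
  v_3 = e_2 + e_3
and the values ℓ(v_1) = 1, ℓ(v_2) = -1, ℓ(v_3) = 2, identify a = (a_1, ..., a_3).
a = (-1, 0, 2)

Write a = (a_1, ..., a_3) in the standard basis. For each basis vector v_i, ℓ(v_i) = <v_i, a> is a linear equation in the a_j's. Collect the n equations into a matrix system V a = ℓ, where row i of V is v_i (expressed in the standard basis). Since V is invertible (lower-triangular with 1s on the diagonal, up to permutation), solve by back-substitution:
  V =
[[-1, 1, 0],
 [1, 0, 0],
 [0, 1, 1]]
  V a = (1, -1, 2)
Solving gives a = (-1, 0, 2).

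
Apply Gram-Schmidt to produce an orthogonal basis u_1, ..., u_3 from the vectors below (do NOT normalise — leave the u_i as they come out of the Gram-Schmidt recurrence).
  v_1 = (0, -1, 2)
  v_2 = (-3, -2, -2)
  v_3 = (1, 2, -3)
Orthogonal basis:
  u_1 = (0, -1, 2)
  u_2 = (-3, -12/5, -6/5)
  u_3 = (2/9, -2/9, -1/9)

Apply the Gram-Schmidt recurrence
  u_1 = v_1
  u_i = v_i − Σ_{j<i} ((v_i · u_j) / (u_j · u_j)) · u_j.

Step by step this gives:
  u_1 = (0, -1, 2)
  u_2 = (-3, -12/5, -6/5)
  u_3 = (2/9, -2/9, -1/9)

Orthogonality check:
  u_2 · u_1 = 0 (should be 0)
  u_3 · u_1 = 0 (should be 0)
  u_3 · u_2 = 0 (should be 0)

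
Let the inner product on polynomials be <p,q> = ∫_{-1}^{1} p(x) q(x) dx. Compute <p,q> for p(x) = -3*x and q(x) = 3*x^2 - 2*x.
<p,q> = 4

Expand the product: p(x)·q(x) = -9*x^3 + 6*x^2.
∫_{-1}^{1} of each monomial x^k gives [2/(k+1) if k even, 0 if k odd]. Integrating term-by-term (or equivalently evaluating the antiderivative F(x) = -9*x^4/4 + 2*x^3 at the endpoints):
  F(1) − F(−1) = -1/4 − (-17/4) = 4.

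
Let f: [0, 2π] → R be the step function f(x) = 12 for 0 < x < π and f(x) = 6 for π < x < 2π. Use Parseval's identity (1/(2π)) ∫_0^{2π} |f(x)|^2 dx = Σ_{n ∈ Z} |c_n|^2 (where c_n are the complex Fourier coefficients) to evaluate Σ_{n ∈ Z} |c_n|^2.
Σ |c_n|^2 = 90

Parseval equates the L^2 energy of f (normalised by 1/(2π)) with the ℓ^2 sum of its Fourier coefficients: (1/(2π)) ∫_0^{2π} |f|^2 = Σ |c_n|^2.
Compute the left side: (1/(2π)) [∫_0^π 12^2 dx + ∫_π^{2π} 6^2 dx] = (1/(2π)) · (144π + 36π) = (144 + 36)/2 = 90.
So Σ_{n ∈ Z} |c_n|^2 = 90.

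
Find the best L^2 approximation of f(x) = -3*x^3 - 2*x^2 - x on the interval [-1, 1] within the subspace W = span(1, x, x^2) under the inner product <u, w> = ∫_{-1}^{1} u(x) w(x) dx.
g(x) = -2*x^2 - 14*x/5

The best approximation g ∈ W is the orthogonal projection of f onto W. Writing g = a_0 + a_1 x + a_2 x^2, the coefficients solve the normal equations G · a = b where
  G_{ij} = <φ_i, φ_j> and b_i = <f, φ_i>, with φ_0 = 1, φ_1 = x, φ_2 = x^2.
G =
  [2, 0, 2/3]
  [0, 2/3, 0]
  [2/3, 0, 2/5],
b = (-4/3, -28/15, -4/5).
Solving gives a_0 = 0, a_1 = -14/5, a_2 = -2, so
  g(x) = -2*x^2 - 14*x/5.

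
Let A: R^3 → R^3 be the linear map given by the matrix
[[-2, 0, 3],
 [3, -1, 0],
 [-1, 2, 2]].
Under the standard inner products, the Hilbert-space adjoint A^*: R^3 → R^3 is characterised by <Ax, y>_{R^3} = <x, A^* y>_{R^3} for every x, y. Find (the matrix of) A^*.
A^* = A^T =
[[-2, 3, -1],
 [0, -1, 2],
 [3, 0, 2]]

For real matrices with standard dot products, the defining identity <Ax, y> = <x, A^* y> gives (Ax)^T y = x^T (A^*) y, i.e. x^T A^T y = x^T (A^*) y. Since this holds for all x, y, we must have A^* = A^T. Therefore
A^* =
[[-2, 3, -1],
 [0, -1, 2],
 [3, 0, 2]].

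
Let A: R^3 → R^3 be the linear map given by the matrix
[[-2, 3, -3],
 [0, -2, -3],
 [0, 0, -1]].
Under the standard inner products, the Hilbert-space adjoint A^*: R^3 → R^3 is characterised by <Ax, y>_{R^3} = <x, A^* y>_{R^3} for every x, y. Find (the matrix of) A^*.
A^* = A^T =
[[-2, 0, 0],
 [3, -2, 0],
 [-3, -3, -1]]

For real matrices with standard dot products, the defining identity <Ax, y> = <x, A^* y> gives (Ax)^T y = x^T (A^*) y, i.e. x^T A^T y = x^T (A^*) y. Since this holds for all x, y, we must have A^* = A^T. Therefore
A^* =
[[-2, 0, 0],
 [3, -2, 0],
 [-3, -3, -1]].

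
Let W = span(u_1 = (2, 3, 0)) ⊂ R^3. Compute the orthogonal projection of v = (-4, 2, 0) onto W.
proj_W(v) = (-4/13, -6/13, 0)

Set up U = [u_1 | ... | u_1] ∈ R^(3×1). The projector onto W = col(U) is P = U (U^T U)^(-1) U^T.
Compute U^T U =
  [13],
and U^T v = (-2).
Solve U^T U · c = U^T v for the coefficients: c = (-2/13). The projection is proj_W(v) = U c.
Check: (v - proj_W(v)) · u_1 = 0  (should be 0).
Result: proj_W(v) = (-4/13, -6/13, 0).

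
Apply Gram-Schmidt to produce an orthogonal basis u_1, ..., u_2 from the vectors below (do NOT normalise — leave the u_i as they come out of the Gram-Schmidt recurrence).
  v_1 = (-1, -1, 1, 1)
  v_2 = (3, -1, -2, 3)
Orthogonal basis:
  u_1 = (-1, -1, 1, 1)
  u_2 = (11/4, -5/4, -7/4, 13/4)

Apply the Gram-Schmidt recurrence
  u_1 = v_1
  u_i = v_i − Σ_{j<i} ((v_i · u_j) / (u_j · u_j)) · u_j.

Step by step this gives:
  u_1 = (-1, -1, 1, 1)
  u_2 = (11/4, -5/4, -7/4, 13/4)

Orthogonality check:
  u_2 · u_1 = 0 (should be 0)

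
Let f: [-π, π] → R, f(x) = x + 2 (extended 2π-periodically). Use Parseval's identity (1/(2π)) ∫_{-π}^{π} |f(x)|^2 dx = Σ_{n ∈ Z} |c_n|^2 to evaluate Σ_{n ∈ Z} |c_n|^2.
Σ |c_n|^2 = π^2/3 + 4

Expand and integrate term by term over [-π, π]:
  ∫ (x)^2 dx = 1·(2π^3/3); ∫ 2·1·(2)·x dx = 0 (odd integrand); ∫ 2^2 dx = 4·2π.
So (1/(2π)) ∫_{-π}^{π} (x + 2)^2 dx = 1π^2/3 + 4 = π^2/3 + 4.
Parseval ⇒ Σ |c_n|^2 = π^2/3 + 4.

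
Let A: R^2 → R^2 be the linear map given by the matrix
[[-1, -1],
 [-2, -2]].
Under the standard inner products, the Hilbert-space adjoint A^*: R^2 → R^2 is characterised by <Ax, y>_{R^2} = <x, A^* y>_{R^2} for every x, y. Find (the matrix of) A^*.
A^* = A^T =
[[-1, -2],
 [-1, -2]]

For real matrices with standard dot products, the defining identity <Ax, y> = <x, A^* y> gives (Ax)^T y = x^T (A^*) y, i.e. x^T A^T y = x^T (A^*) y. Since this holds for all x, y, we must have A^* = A^T. Therefore
A^* =
[[-1, -2],
 [-1, -2]].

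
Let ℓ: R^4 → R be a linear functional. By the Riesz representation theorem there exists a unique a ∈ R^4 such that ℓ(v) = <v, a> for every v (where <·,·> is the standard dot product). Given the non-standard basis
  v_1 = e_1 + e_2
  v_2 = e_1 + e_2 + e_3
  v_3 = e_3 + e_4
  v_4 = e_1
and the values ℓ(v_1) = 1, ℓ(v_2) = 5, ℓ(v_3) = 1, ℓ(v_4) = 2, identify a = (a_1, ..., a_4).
a = (2, -1, 4, -3)

Write a = (a_1, ..., a_4) in the standard basis. For each basis vector v_i, ℓ(v_i) = <v_i, a> is a linear equation in the a_j's. Collect the n equations into a matrix system V a = ℓ, where row i of V is v_i (expressed in the standard basis). Since V is invertible (lower-triangular with 1s on the diagonal, up to permutation), solve by back-substitution:
  V =
[[1, 1, 0, 0],
 [1, 1, 1, 0],
 [0, 0, 1, 1],
 [1, 0, 0, 0]]
  V a = (1, 5, 1, 2)
Solving gives a = (2, -1, 4, -3).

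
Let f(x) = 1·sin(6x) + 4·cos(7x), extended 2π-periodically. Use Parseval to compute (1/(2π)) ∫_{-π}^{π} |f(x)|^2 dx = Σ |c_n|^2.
Σ |c_n|^2 = 17/2

Expand |f|^2 and use orthogonality of {sin(nx), cos(mx)} on [-π, π]:
  ∫_{-π}^{π} sin(nx)^2 dx = π, ∫ cos(mx)^2 dx = π, and cross terms integrate to 0.
So ∫_{-π}^{π} f(x)^2 dx = 1^2 · π + 4^2 · π = (1 + 16)π.
Divide by 2π: (1 + 16)/2 = 17/2.
By Parseval, this equals Σ |c_n|^2.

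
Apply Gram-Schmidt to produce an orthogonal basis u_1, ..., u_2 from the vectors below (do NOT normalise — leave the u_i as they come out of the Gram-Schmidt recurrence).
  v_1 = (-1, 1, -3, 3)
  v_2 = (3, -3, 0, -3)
Orthogonal basis:
  u_1 = (-1, 1, -3, 3)
  u_2 = (9/4, -9/4, -9/4, -3/4)

Apply the Gram-Schmidt recurrence
  u_1 = v_1
  u_i = v_i − Σ_{j<i} ((v_i · u_j) / (u_j · u_j)) · u_j.

Step by step this gives:
  u_1 = (-1, 1, -3, 3)
  u_2 = (9/4, -9/4, -9/4, -3/4)

Orthogonality check:
  u_2 · u_1 = 0 (should be 0)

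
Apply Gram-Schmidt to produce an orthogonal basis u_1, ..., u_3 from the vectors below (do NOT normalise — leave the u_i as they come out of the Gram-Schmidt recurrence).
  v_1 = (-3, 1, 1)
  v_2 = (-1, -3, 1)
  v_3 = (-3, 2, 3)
Orthogonal basis:
  u_1 = (-3, 1, 1)
  u_2 = (-8/11, -34/11, 10/11)
  u_3 = (11/15, 11/30, 11/6)

Apply the Gram-Schmidt recurrence
  u_1 = v_1
  u_i = v_i − Σ_{j<i} ((v_i · u_j) / (u_j · u_j)) · u_j.

Step by step this gives:
  u_1 = (-3, 1, 1)
  u_2 = (-8/11, -34/11, 10/11)
  u_3 = (11/15, 11/30, 11/6)

Orthogonality check:
  u_2 · u_1 = 0 (should be 0)
  u_3 · u_1 = 0 (should be 0)
  u_3 · u_2 = 0 (should be 0)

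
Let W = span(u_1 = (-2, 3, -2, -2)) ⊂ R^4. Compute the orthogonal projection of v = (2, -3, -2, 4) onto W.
proj_W(v) = (34/21, -17/7, 34/21, 34/21)

Set up U = [u_1 | ... | u_1] ∈ R^(4×1). The projector onto W = col(U) is P = U (U^T U)^(-1) U^T.
Compute U^T U =
  [21],
and U^T v = (-17).
Solve U^T U · c = U^T v for the coefficients: c = (-17/21). The projection is proj_W(v) = U c.
Check: (v - proj_W(v)) · u_1 = 0  (should be 0).
Result: proj_W(v) = (34/21, -17/7, 34/21, 34/21).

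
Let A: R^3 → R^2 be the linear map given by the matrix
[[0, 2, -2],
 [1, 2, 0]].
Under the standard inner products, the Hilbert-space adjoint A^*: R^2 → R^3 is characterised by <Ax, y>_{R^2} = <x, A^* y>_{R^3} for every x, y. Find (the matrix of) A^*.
A^* = A^T =
[[0, 1],
 [2, 2],
 [-2, 0]]

For real matrices with standard dot products, the defining identity <Ax, y> = <x, A^* y> gives (Ax)^T y = x^T (A^*) y, i.e. x^T A^T y = x^T (A^*) y. Since this holds for all x, y, we must have A^* = A^T. Therefore
A^* =
[[0, 1],
 [2, 2],
 [-2, 0]].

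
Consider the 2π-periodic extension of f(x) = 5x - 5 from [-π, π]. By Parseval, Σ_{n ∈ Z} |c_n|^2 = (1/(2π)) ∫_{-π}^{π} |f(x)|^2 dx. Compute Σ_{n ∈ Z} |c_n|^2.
Σ |c_n|^2 = 25π^2/3 + 25

Expand and integrate term by term over [-π, π]:
  ∫ (5x)^2 dx = 25·(2π^3/3); ∫ 2·5·(-5)·x dx = 0 (odd integrand); ∫ (-5)^2 dx = 25·2π.
So (1/(2π)) ∫_{-π}^{π} (5x - 5)^2 dx = 25π^2/3 + 25 = 25π^2/3 + 25.
Parseval ⇒ Σ |c_n|^2 = 25π^2/3 + 25.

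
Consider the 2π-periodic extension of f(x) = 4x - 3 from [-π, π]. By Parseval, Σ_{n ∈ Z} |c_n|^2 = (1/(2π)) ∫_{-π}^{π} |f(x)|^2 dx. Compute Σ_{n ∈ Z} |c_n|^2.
Σ |c_n|^2 = 16π^2/3 + 9

Expand and integrate term by term over [-π, π]:
  ∫ (4x)^2 dx = 16·(2π^3/3); ∫ 2·4·(-3)·x dx = 0 (odd integrand); ∫ (-3)^2 dx = 9·2π.
So (1/(2π)) ∫_{-π}^{π} (4x - 3)^2 dx = 16π^2/3 + 9 = 16π^2/3 + 9.
Parseval ⇒ Σ |c_n|^2 = 16π^2/3 + 9.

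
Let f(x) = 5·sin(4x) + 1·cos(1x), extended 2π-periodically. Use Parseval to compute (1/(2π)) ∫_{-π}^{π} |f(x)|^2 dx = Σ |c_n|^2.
Σ |c_n|^2 = 13

Expand |f|^2 and use orthogonality of {sin(nx), cos(mx)} on [-π, π]:
  ∫_{-π}^{π} sin(nx)^2 dx = π, ∫ cos(mx)^2 dx = π, and cross terms integrate to 0.
So ∫_{-π}^{π} f(x)^2 dx = 5^2 · π + 1^2 · π = (25 + 1)π.
Divide by 2π: (25 + 1)/2 = 13.
By Parseval, this equals Σ |c_n|^2.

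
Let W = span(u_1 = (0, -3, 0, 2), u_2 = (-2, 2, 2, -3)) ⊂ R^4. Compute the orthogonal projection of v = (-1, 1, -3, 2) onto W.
proj_W(v) = (184/129, 41/129, -184/129, 42/43)

Set up U = [u_1 | ... | u_2] ∈ R^(4×2). The projector onto W = col(U) is P = U (U^T U)^(-1) U^T.
Compute U^T U =
  [13, -12]
  [-12, 21],
and U^T v = (1, -8).
Solve U^T U · c = U^T v for the coefficients: c = (-25/43, -92/129). The projection is proj_W(v) = U c.
Check: (v - proj_W(v)) · u_1 = 0  (should be 0).
Check: (v - proj_W(v)) · u_2 = 0  (should be 0).
Result: proj_W(v) = (184/129, 41/129, -184/129, 42/43).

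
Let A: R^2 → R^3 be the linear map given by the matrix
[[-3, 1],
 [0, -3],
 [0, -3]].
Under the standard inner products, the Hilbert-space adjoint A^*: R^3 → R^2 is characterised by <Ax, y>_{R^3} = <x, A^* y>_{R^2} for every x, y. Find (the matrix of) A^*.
A^* = A^T =
[[-3, 0, 0],
 [1, -3, -3]]

For real matrices with standard dot products, the defining identity <Ax, y> = <x, A^* y> gives (Ax)^T y = x^T (A^*) y, i.e. x^T A^T y = x^T (A^*) y. Since this holds for all x, y, we must have A^* = A^T. Therefore
A^* =
[[-3, 0, 0],
 [1, -3, -3]].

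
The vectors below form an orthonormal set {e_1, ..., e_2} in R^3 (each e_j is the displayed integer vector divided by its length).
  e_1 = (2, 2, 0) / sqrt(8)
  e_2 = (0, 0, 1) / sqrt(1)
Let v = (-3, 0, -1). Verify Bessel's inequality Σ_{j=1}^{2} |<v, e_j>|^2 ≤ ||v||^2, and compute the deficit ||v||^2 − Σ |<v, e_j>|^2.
Σ |<v, e_j>|^2 = 11/2; ||v||^2 = 10; deficit = 9/2

Write each e_j = u_j / sqrt(<u_j, u_j>) where u_j is the displayed integer vector. Then <v, e_j> = <v, u_j> / sqrt(<u_j, u_j>), so |<v, e_j>|^2 = <v, u_j>^2 / <u_j, u_j>.
Coefficients: <v, e_1> = -6/sqrt(8), <v, e_2> = -1/sqrt(1).
Square and sum: Σ |<v, e_j>|^2 = 11/2.
Compute ||v||^2 = v·v = 10.
Deficit = 10 − 11/2 = 9/2 ≥ 0, confirming Bessel's inequality. (The deficit equals ||v − Σ <v,e_j> e_j||^2, the squared distance from v to span{e_j}.)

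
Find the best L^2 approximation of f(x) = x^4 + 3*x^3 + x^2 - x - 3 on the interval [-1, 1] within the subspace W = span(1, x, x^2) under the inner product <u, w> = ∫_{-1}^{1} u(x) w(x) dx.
g(x) = 13*x^2/7 + 4*x/5 - 108/35

The best approximation g ∈ W is the orthogonal projection of f onto W. Writing g = a_0 + a_1 x + a_2 x^2, the coefficients solve the normal equations G · a = b where
  G_{ij} = <φ_i, φ_j> and b_i = <f, φ_i>, with φ_0 = 1, φ_1 = x, φ_2 = x^2.
G =
  [2, 0, 2/3]
  [0, 2/3, 0]
  [2/3, 0, 2/5],
b = (-74/15, 8/15, -46/35).
Solving gives a_0 = -108/35, a_1 = 4/5, a_2 = 13/7, so
  g(x) = 13*x^2/7 + 4*x/5 - 108/35.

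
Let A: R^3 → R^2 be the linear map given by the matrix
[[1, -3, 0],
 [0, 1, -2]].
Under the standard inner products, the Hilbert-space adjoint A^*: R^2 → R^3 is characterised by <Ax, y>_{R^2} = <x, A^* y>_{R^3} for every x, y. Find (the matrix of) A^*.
A^* = A^T =
[[1, 0],
 [-3, 1],
 [0, -2]]

For real matrices with standard dot products, the defining identity <Ax, y> = <x, A^* y> gives (Ax)^T y = x^T (A^*) y, i.e. x^T A^T y = x^T (A^*) y. Since this holds for all x, y, we must have A^* = A^T. Therefore
A^* =
[[1, 0],
 [-3, 1],
 [0, -2]].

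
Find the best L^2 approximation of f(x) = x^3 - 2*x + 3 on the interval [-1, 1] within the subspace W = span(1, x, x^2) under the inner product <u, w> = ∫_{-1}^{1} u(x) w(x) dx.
g(x) = 3 - 7*x/5

The best approximation g ∈ W is the orthogonal projection of f onto W. Writing g = a_0 + a_1 x + a_2 x^2, the coefficients solve the normal equations G · a = b where
  G_{ij} = <φ_i, φ_j> and b_i = <f, φ_i>, with φ_0 = 1, φ_1 = x, φ_2 = x^2.
G =
  [2, 0, 2/3]
  [0, 2/3, 0]
  [2/3, 0, 2/5],
b = (6, -14/15, 2).
Solving gives a_0 = 3, a_1 = -7/5, a_2 = 0, so
  g(x) = 3 - 7*x/5.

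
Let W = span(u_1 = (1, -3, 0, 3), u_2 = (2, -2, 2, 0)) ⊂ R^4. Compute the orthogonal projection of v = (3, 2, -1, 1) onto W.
proj_W(v) = (0, 0, 0, 0)

Set up U = [u_1 | ... | u_2] ∈ R^(4×2). The projector onto W = col(U) is P = U (U^T U)^(-1) U^T.
Compute U^T U =
  [19, 8]
  [8, 12],
and U^T v = (0, 0).
Solve U^T U · c = U^T v for the coefficients: c = (0, 0). The projection is proj_W(v) = U c.
Check: (v - proj_W(v)) · u_1 = 0  (should be 0).
Check: (v - proj_W(v)) · u_2 = 0  (should be 0).
Result: proj_W(v) = (0, 0, 0, 0).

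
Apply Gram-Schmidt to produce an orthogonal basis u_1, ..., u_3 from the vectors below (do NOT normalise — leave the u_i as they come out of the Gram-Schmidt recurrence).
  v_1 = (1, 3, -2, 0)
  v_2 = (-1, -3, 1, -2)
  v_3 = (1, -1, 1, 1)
Orthogonal basis:
  u_1 = (1, 3, -2, 0)
  u_2 = (-1/7, -3/7, -5/7, -2)
  u_3 = (40/33, -4/11, 2/33, -1/33)

Apply the Gram-Schmidt recurrence
  u_1 = v_1
  u_i = v_i − Σ_{j<i} ((v_i · u_j) / (u_j · u_j)) · u_j.

Step by step this gives:
  u_1 = (1, 3, -2, 0)
  u_2 = (-1/7, -3/7, -5/7, -2)
  u_3 = (40/33, -4/11, 2/33, -1/33)

Orthogonality check:
  u_2 · u_1 = 0 (should be 0)
  u_3 · u_1 = 0 (should be 0)
  u_3 · u_2 = 0 (should be 0)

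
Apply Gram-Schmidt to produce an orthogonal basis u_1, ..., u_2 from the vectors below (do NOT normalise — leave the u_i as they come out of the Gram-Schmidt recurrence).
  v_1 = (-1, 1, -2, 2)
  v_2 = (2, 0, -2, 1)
Orthogonal basis:
  u_1 = (-1, 1, -2, 2)
  u_2 = (12/5, -2/5, -6/5, 1/5)

Apply the Gram-Schmidt recurrence
  u_1 = v_1
  u_i = v_i − Σ_{j<i} ((v_i · u_j) / (u_j · u_j)) · u_j.

Step by step this gives:
  u_1 = (-1, 1, -2, 2)
  u_2 = (12/5, -2/5, -6/5, 1/5)

Orthogonality check:
  u_2 · u_1 = 0 (should be 0)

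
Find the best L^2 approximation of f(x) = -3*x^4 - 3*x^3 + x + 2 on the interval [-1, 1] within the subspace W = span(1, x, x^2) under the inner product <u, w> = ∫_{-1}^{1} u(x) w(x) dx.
g(x) = -18*x^2/7 - 4*x/5 + 79/35

The best approximation g ∈ W is the orthogonal projection of f onto W. Writing g = a_0 + a_1 x + a_2 x^2, the coefficients solve the normal equations G · a = b where
  G_{ij} = <φ_i, φ_j> and b_i = <f, φ_i>, with φ_0 = 1, φ_1 = x, φ_2 = x^2.
G =
  [2, 0, 2/3]
  [0, 2/3, 0]
  [2/3, 0, 2/5],
b = (14/5, -8/15, 10/21).
Solving gives a_0 = 79/35, a_1 = -4/5, a_2 = -18/7, so
  g(x) = -18*x^2/7 - 4*x/5 + 79/35.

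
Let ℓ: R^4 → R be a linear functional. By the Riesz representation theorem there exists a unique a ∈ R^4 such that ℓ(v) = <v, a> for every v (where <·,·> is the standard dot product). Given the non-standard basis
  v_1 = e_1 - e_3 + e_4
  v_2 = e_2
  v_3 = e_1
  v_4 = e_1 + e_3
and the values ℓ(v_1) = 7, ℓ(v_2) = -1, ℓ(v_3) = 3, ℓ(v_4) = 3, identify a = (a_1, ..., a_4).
a = (3, -1, 0, 4)

Write a = (a_1, ..., a_4) in the standard basis. For each basis vector v_i, ℓ(v_i) = <v_i, a> is a linear equation in the a_j's. Collect the n equations into a matrix system V a = ℓ, where row i of V is v_i (expressed in the standard basis). Since V is invertible (lower-triangular with 1s on the diagonal, up to permutation), solve by back-substitution:
  V =
[[1, 0, -1, 1],
 [0, 1, 0, 0],
 [1, 0, 0, 0],
 [1, 0, 1, 0]]
  V a = (7, -1, 3, 3)
Solving gives a = (3, -1, 0, 4).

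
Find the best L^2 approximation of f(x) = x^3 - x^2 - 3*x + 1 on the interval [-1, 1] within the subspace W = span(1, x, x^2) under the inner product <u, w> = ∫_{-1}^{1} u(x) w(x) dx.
g(x) = -x^2 - 12*x/5 + 1

The best approximation g ∈ W is the orthogonal projection of f onto W. Writing g = a_0 + a_1 x + a_2 x^2, the coefficients solve the normal equations G · a = b where
  G_{ij} = <φ_i, φ_j> and b_i = <f, φ_i>, with φ_0 = 1, φ_1 = x, φ_2 = x^2.
G =
  [2, 0, 2/3]
  [0, 2/3, 0]
  [2/3, 0, 2/5],
b = (4/3, -8/5, 4/15).
Solving gives a_0 = 1, a_1 = -12/5, a_2 = -1, so
  g(x) = -x^2 - 12*x/5 + 1.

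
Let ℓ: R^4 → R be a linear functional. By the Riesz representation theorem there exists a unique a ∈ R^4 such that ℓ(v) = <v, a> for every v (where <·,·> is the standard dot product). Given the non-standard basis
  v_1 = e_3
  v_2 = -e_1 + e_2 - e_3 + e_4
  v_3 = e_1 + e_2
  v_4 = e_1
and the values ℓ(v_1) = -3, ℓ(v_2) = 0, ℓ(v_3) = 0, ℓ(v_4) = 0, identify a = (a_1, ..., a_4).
a = (0, 0, -3, -3)

Write a = (a_1, ..., a_4) in the standard basis. For each basis vector v_i, ℓ(v_i) = <v_i, a> is a linear equation in the a_j's. Collect the n equations into a matrix system V a = ℓ, where row i of V is v_i (expressed in the standard basis). Since V is invertible (lower-triangular with 1s on the diagonal, up to permutation), solve by back-substitution:
  V =
[[0, 0, 1, 0],
 [-1, 1, -1, 1],
 [1, 1, 0, 0],
 [1, 0, 0, 0]]
  V a = (-3, 0, 0, 0)
Solving gives a = (0, 0, -3, -3).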